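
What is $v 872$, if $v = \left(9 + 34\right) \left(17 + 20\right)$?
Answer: $1387352$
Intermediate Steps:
$v = 1591$ ($v = 43 \cdot 37 = 1591$)
$v 872 = 1591 \cdot 872 = 1387352$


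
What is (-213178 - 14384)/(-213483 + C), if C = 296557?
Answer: -113781/41537 ≈ -2.7393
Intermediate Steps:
(-213178 - 14384)/(-213483 + C) = (-213178 - 14384)/(-213483 + 296557) = -227562/83074 = -227562*1/83074 = -113781/41537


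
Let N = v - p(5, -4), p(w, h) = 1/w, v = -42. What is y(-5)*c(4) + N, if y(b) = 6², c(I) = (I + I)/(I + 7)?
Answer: -881/55 ≈ -16.018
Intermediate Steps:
c(I) = 2*I/(7 + I) (c(I) = (2*I)/(7 + I) = 2*I/(7 + I))
y(b) = 36
N = -211/5 (N = -42 - 1/5 = -42 - 1*⅕ = -42 - ⅕ = -211/5 ≈ -42.200)
y(-5)*c(4) + N = 36*(2*4/(7 + 4)) - 211/5 = 36*(2*4/11) - 211/5 = 36*(2*4*(1/11)) - 211/5 = 36*(8/11) - 211/5 = 288/11 - 211/5 = -881/55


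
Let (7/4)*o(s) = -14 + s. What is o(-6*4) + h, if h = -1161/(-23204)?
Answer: -3518881/162428 ≈ -21.664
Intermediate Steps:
o(s) = -8 + 4*s/7 (o(s) = 4*(-14 + s)/7 = -8 + 4*s/7)
h = 1161/23204 (h = -1161*(-1/23204) = 1161/23204 ≈ 0.050034)
o(-6*4) + h = (-8 + 4*(-6*4)/7) + 1161/23204 = (-8 + (4/7)*(-24)) + 1161/23204 = (-8 - 96/7) + 1161/23204 = -152/7 + 1161/23204 = -3518881/162428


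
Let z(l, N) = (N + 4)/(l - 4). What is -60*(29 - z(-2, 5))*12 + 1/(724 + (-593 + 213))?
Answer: -7554239/344 ≈ -21960.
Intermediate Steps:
z(l, N) = (4 + N)/(-4 + l)
-60*(29 - z(-2, 5))*12 + 1/(724 + (-593 + 213)) = -60*(29 - (4 + 5)/(-4 - 2))*12 + 1/(724 + (-593 + 213)) = -60*(29 - 9/(-6))*12 + 1/(724 - 380) = -60*(29 - (-1)*9/6)*12 + 1/344 = -60*(29 - 1*(-3/2))*12 + 1/344 = -60*(29 + 3/2)*12 + 1/344 = -1830*12 + 1/344 = -60*366 + 1/344 = -21960 + 1/344 = -7554239/344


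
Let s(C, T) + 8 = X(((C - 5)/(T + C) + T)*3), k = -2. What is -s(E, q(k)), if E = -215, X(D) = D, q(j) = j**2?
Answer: -1504/211 ≈ -7.1280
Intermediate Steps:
s(C, T) = -8 + 3*T + 3*(-5 + C)/(C + T) (s(C, T) = -8 + ((C - 5)/(T + C) + T)*3 = -8 + ((-5 + C)/(C + T) + T)*3 = -8 + (T + (-5 + C)/(C + T))*3 = -8 + (3*T + 3*(-5 + C)/(C + T)) = -8 + 3*T + 3*(-5 + C)/(C + T))
-s(E, q(k)) = -(-15 - 8*(-2)**2 - 5*(-215) + 3*(-2)**2*(-215 + (-2)**2))/(-215 + (-2)**2) = -(-15 - 8*4 + 1075 + 3*4*(-215 + 4))/(-215 + 4) = -(-15 - 32 + 1075 + 3*4*(-211))/(-211) = -(-1)*(-15 - 32 + 1075 - 2532)/211 = -(-1)*(-1504)/211 = -1*1504/211 = -1504/211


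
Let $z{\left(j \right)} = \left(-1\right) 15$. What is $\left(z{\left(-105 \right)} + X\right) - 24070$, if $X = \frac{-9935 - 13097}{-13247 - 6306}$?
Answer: $- \frac{470910973}{19553} \approx -24084.0$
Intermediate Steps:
$z{\left(j \right)} = -15$
$X = \frac{23032}{19553}$ ($X = - \frac{23032}{-19553} = \left(-23032\right) \left(- \frac{1}{19553}\right) = \frac{23032}{19553} \approx 1.1779$)
$\left(z{\left(-105 \right)} + X\right) - 24070 = \left(-15 + \frac{23032}{19553}\right) - 24070 = - \frac{270263}{19553} - 24070 = - \frac{470910973}{19553}$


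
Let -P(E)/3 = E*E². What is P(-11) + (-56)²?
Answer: 7129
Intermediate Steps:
P(E) = -3*E³ (P(E) = -3*E*E² = -3*E³)
P(-11) + (-56)² = -3*(-11)³ + (-56)² = -3*(-1331) + 3136 = 3993 + 3136 = 7129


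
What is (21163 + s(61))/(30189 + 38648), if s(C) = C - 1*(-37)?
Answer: 1119/3623 ≈ 0.30886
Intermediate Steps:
s(C) = 37 + C (s(C) = C + 37 = 37 + C)
(21163 + s(61))/(30189 + 38648) = (21163 + (37 + 61))/(30189 + 38648) = (21163 + 98)/68837 = 21261*(1/68837) = 1119/3623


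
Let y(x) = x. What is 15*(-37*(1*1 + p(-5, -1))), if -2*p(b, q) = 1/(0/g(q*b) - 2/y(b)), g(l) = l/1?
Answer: 555/4 ≈ 138.75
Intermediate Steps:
g(l) = l (g(l) = l*1 = l)
p(b, q) = b/4 (p(b, q) = -1/(2*(0/((q*b)) - 2/b)) = -1/(2*(0/((b*q)) - 2/b)) = -1/(2*(0*(1/(b*q)) - 2/b)) = -1/(2*(0 - 2/b)) = -(-b/2)/2 = -(-1)*b/4 = b/4)
15*(-37*(1*1 + p(-5, -1))) = 15*(-37*(1*1 + (¼)*(-5))) = 15*(-37*(1 - 5/4)) = 15*(-37*(-¼)) = 15*(37/4) = 555/4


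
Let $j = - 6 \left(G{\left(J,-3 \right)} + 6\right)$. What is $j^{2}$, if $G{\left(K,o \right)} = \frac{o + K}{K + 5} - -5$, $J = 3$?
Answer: $4356$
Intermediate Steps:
$G{\left(K,o \right)} = 5 + \frac{K + o}{5 + K}$ ($G{\left(K,o \right)} = \frac{K + o}{5 + K} + 5 = 5 + \frac{K + o}{5 + K}$)
$j = -66$ ($j = - 6 \left(\frac{25 - 3 + 6 \cdot 3}{5 + 3} + 6\right) = - 6 \left(\frac{25 - 3 + 18}{8} + 6\right) = - 6 \left(\frac{1}{8} \cdot 40 + 6\right) = - 6 \left(5 + 6\right) = \left(-6\right) 11 = -66$)
$j^{2} = \left(-66\right)^{2} = 4356$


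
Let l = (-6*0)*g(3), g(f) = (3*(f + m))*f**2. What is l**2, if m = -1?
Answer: 0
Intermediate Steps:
g(f) = f**2*(-3 + 3*f) (g(f) = (3*(f - 1))*f**2 = (3*(-1 + f))*f**2 = (-3 + 3*f)*f**2 = f**2*(-3 + 3*f))
l = 0 (l = (-6*0)*(3*3**2*(-1 + 3)) = 0*(3*9*2) = 0*54 = 0)
l**2 = 0**2 = 0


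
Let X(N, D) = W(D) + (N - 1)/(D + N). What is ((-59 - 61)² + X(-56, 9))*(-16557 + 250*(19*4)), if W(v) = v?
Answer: 1654595040/47 ≈ 3.5204e+7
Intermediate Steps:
X(N, D) = D + (-1 + N)/(D + N) (X(N, D) = D + (N - 1)/(D + N) = D + (-1 + N)/(D + N))
((-59 - 61)² + X(-56, 9))*(-16557 + 250*(19*4)) = ((-59 - 61)² + (-1 - 56 + 9² + 9*(-56))/(9 - 56))*(-16557 + 250*(19*4)) = ((-120)² + (-1 - 56 + 81 - 504)/(-47))*(-16557 + 250*76) = (14400 - 1/47*(-480))*(-16557 + 19000) = (14400 + 480/47)*2443 = (677280/47)*2443 = 1654595040/47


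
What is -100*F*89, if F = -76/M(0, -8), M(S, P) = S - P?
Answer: 84550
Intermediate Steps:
F = -19/2 (F = -76/(0 - 1*(-8)) = -76/(0 + 8) = -76/8 = -76*⅛ = -19/2 ≈ -9.5000)
-100*F*89 = -100*(-19/2)*89 = 950*89 = 84550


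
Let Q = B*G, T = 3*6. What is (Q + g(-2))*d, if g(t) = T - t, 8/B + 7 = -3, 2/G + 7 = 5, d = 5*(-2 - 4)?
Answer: -624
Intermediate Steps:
d = -30 (d = 5*(-6) = -30)
G = -1 (G = 2/(-7 + 5) = 2/(-2) = 2*(-½) = -1)
T = 18
B = -⅘ (B = 8/(-7 - 3) = 8/(-10) = 8*(-⅒) = -⅘ ≈ -0.80000)
g(t) = 18 - t
Q = ⅘ (Q = -⅘*(-1) = ⅘ ≈ 0.80000)
(Q + g(-2))*d = (⅘ + (18 - 1*(-2)))*(-30) = (⅘ + (18 + 2))*(-30) = (⅘ + 20)*(-30) = (104/5)*(-30) = -624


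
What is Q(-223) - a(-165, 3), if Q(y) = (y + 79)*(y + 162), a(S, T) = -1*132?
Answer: 8916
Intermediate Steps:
a(S, T) = -132
Q(y) = (79 + y)*(162 + y)
Q(-223) - a(-165, 3) = (12798 + (-223)² + 241*(-223)) - 1*(-132) = (12798 + 49729 - 53743) + 132 = 8784 + 132 = 8916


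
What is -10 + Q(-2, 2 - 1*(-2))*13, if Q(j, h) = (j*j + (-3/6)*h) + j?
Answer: -10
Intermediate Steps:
Q(j, h) = j + j**2 - h/2 (Q(j, h) = (j**2 + (-3*1/6)*h) + j = (j**2 - h/2) + j = j + j**2 - h/2)
-10 + Q(-2, 2 - 1*(-2))*13 = -10 + (-2 + (-2)**2 - (2 - 1*(-2))/2)*13 = -10 + (-2 + 4 - (2 + 2)/2)*13 = -10 + (-2 + 4 - 1/2*4)*13 = -10 + (-2 + 4 - 2)*13 = -10 + 0*13 = -10 + 0 = -10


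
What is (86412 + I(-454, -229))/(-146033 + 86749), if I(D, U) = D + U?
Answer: -85729/59284 ≈ -1.4461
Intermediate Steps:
(86412 + I(-454, -229))/(-146033 + 86749) = (86412 + (-454 - 229))/(-146033 + 86749) = (86412 - 683)/(-59284) = 85729*(-1/59284) = -85729/59284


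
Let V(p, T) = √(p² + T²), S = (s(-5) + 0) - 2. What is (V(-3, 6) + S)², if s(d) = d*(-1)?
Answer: 54 + 18*√5 ≈ 94.249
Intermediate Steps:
s(d) = -d
S = 3 (S = (-1*(-5) + 0) - 2 = (5 + 0) - 2 = 5 - 2 = 3)
V(p, T) = √(T² + p²)
(V(-3, 6) + S)² = (√(6² + (-3)²) + 3)² = (√(36 + 9) + 3)² = (√45 + 3)² = (3*√5 + 3)² = (3 + 3*√5)²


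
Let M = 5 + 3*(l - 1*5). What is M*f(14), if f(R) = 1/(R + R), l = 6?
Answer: 2/7 ≈ 0.28571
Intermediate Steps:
f(R) = 1/(2*R)
M = 8 (M = 5 + 3*(6 - 1*5) = 5 + 3*(6 - 5) = 5 + 3*1 = 5 + 3 = 8)
M*f(14) = 8*((½)/14) = 8*((½)*(1/14)) = 8*(1/28) = 2/7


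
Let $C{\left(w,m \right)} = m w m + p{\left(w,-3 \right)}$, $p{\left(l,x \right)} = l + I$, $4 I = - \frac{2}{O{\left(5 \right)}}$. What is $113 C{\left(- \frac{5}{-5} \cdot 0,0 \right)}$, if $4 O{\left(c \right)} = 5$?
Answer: $- \frac{226}{5} \approx -45.2$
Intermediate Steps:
$O{\left(c \right)} = \frac{5}{4}$ ($O{\left(c \right)} = \frac{1}{4} \cdot 5 = \frac{5}{4}$)
$I = - \frac{2}{5}$ ($I = \frac{\left(-2\right) \frac{1}{\frac{5}{4}}}{4} = \frac{\left(-2\right) \frac{4}{5}}{4} = \frac{1}{4} \left(- \frac{8}{5}\right) = - \frac{2}{5} \approx -0.4$)
$p{\left(l,x \right)} = - \frac{2}{5} + l$ ($p{\left(l,x \right)} = l - \frac{2}{5} = - \frac{2}{5} + l$)
$C{\left(w,m \right)} = - \frac{2}{5} + w + w m^{2}$ ($C{\left(w,m \right)} = m w m + \left(- \frac{2}{5} + w\right) = w m^{2} + \left(- \frac{2}{5} + w\right) = - \frac{2}{5} + w + w m^{2}$)
$113 C{\left(- \frac{5}{-5} \cdot 0,0 \right)} = 113 \left(- \frac{2}{5} + - \frac{5}{-5} \cdot 0 + - \frac{5}{-5} \cdot 0 \cdot 0^{2}\right) = 113 \left(- \frac{2}{5} + - \frac{5 \left(-1\right)}{5} \cdot 0 + - \frac{5 \left(-1\right)}{5} \cdot 0 \cdot 0\right) = 113 \left(- \frac{2}{5} + \left(-1\right) \left(-1\right) 0 + \left(-1\right) \left(-1\right) 0 \cdot 0\right) = 113 \left(- \frac{2}{5} + 1 \cdot 0 + 1 \cdot 0 \cdot 0\right) = 113 \left(- \frac{2}{5} + 0 + 0 \cdot 0\right) = 113 \left(- \frac{2}{5} + 0 + 0\right) = 113 \left(- \frac{2}{5}\right) = - \frac{226}{5}$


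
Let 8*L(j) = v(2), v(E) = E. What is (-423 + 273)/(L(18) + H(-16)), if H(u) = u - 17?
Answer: 600/131 ≈ 4.5802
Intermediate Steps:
L(j) = ¼ (L(j) = (⅛)*2 = ¼)
H(u) = -17 + u
(-423 + 273)/(L(18) + H(-16)) = (-423 + 273)/(¼ + (-17 - 16)) = -150/(¼ - 33) = -150/(-131/4) = -150*(-4/131) = 600/131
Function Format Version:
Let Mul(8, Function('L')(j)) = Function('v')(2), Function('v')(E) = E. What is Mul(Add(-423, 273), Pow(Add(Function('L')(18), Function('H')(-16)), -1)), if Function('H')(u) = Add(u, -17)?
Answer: Rational(600, 131) ≈ 4.5802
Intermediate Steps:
Function('L')(j) = Rational(1, 4) (Function('L')(j) = Mul(Rational(1, 8), 2) = Rational(1, 4))
Function('H')(u) = Add(-17, u)
Mul(Add(-423, 273), Pow(Add(Function('L')(18), Function('H')(-16)), -1)) = Mul(Add(-423, 273), Pow(Add(Rational(1, 4), Add(-17, -16)), -1)) = Mul(-150, Pow(Add(Rational(1, 4), -33), -1)) = Mul(-150, Pow(Rational(-131, 4), -1)) = Mul(-150, Rational(-4, 131)) = Rational(600, 131)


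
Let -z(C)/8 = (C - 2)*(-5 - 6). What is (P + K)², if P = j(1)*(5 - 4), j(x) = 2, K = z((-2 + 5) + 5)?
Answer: 280900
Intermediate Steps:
z(C) = -176 + 88*C (z(C) = -8*(C - 2)*(-5 - 6) = -8*(-2 + C)*(-11) = -8*(22 - 11*C) = -176 + 88*C)
K = 528 (K = -176 + 88*((-2 + 5) + 5) = -176 + 88*(3 + 5) = -176 + 88*8 = -176 + 704 = 528)
P = 2 (P = 2*(5 - 4) = 2*1 = 2)
(P + K)² = (2 + 528)² = 530² = 280900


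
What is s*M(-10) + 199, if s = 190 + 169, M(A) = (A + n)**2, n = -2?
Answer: 51895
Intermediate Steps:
M(A) = (-2 + A)**2 (M(A) = (A - 2)**2 = (-2 + A)**2)
s = 359
s*M(-10) + 199 = 359*(-2 - 10)**2 + 199 = 359*(-12)**2 + 199 = 359*144 + 199 = 51696 + 199 = 51895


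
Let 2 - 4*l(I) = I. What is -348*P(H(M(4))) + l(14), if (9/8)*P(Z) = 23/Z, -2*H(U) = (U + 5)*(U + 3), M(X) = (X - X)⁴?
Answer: 42553/45 ≈ 945.62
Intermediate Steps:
l(I) = ½ - I/4
M(X) = 0 (M(X) = 0⁴ = 0)
H(U) = -(3 + U)*(5 + U)/2 (H(U) = -(U + 5)*(U + 3)/2 = -(5 + U)*(3 + U)/2 = -(3 + U)*(5 + U)/2)
P(Z) = 184/(9*Z) (P(Z) = 8*(23/Z)/9 = 184/(9*Z))
-348*P(H(M(4))) + l(14) = -21344/(3*(-15/2 - 4*0 - ½*0²)) + (½ - ¼*14) = -21344/(3*(-15/2 + 0 - ½*0)) + (½ - 7/2) = -21344/(3*(-15/2 + 0 + 0)) - 3 = -21344/(3*(-15/2)) - 3 = -21344*(-2)/(3*15) - 3 = -348*(-368/135) - 3 = 42688/45 - 3 = 42553/45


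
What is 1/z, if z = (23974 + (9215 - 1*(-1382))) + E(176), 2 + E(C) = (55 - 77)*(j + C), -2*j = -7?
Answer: 1/30620 ≈ 3.2658e-5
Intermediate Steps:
j = 7/2 (j = -½*(-7) = 7/2 ≈ 3.5000)
E(C) = -79 - 22*C (E(C) = -2 + (55 - 77)*(7/2 + C) = -2 - 22*(7/2 + C) = -2 + (-77 - 22*C) = -79 - 22*C)
z = 30620 (z = (23974 + (9215 - 1*(-1382))) + (-79 - 22*176) = (23974 + (9215 + 1382)) + (-79 - 3872) = (23974 + 10597) - 3951 = 34571 - 3951 = 30620)
1/z = 1/30620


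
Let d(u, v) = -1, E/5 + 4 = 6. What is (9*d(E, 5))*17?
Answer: -153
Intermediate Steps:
E = 10 (E = -20 + 5*6 = -20 + 30 = 10)
(9*d(E, 5))*17 = (9*(-1))*17 = -9*17 = -153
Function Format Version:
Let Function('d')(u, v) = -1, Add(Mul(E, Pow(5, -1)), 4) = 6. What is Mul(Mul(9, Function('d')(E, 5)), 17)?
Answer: -153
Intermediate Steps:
E = 10 (E = Add(-20, Mul(5, 6)) = Add(-20, 30) = 10)
Mul(Mul(9, Function('d')(E, 5)), 17) = Mul(Mul(9, -1), 17) = Mul(-9, 17) = -153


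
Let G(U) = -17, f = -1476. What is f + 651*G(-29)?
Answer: -12543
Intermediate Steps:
f + 651*G(-29) = -1476 + 651*(-17) = -1476 - 11067 = -12543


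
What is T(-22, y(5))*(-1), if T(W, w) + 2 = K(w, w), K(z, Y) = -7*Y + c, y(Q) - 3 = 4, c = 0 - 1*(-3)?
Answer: 48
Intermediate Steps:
c = 3 (c = 0 + 3 = 3)
y(Q) = 7 (y(Q) = 3 + 4 = 7)
K(z, Y) = 3 - 7*Y (K(z, Y) = -7*Y + 3 = 3 - 7*Y)
T(W, w) = 1 - 7*w (T(W, w) = -2 + (3 - 7*w) = 1 - 7*w)
T(-22, y(5))*(-1) = (1 - 7*7)*(-1) = (1 - 49)*(-1) = -48*(-1) = 48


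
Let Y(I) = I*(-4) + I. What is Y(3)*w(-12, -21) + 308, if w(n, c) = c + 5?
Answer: 452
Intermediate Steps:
w(n, c) = 5 + c
Y(I) = -3*I (Y(I) = -4*I + I = -3*I)
Y(3)*w(-12, -21) + 308 = (-3*3)*(5 - 21) + 308 = -9*(-16) + 308 = 144 + 308 = 452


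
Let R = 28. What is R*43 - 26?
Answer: 1178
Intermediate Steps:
R*43 - 26 = 28*43 - 26 = 1204 - 26 = 1178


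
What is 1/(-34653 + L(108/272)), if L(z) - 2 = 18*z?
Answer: -34/1177891 ≈ -2.8865e-5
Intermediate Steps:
L(z) = 2 + 18*z
1/(-34653 + L(108/272)) = 1/(-34653 + (2 + 18*(108/272))) = 1/(-34653 + (2 + 18*(108*(1/272)))) = 1/(-34653 + (2 + 18*(27/68))) = 1/(-34653 + (2 + 243/34)) = 1/(-34653 + 311/34) = 1/(-1177891/34) = -34/1177891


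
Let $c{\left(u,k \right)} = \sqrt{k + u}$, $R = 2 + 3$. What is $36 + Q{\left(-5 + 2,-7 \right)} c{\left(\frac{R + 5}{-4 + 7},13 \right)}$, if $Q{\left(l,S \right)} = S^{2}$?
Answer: $36 + \frac{343 \sqrt{3}}{3} \approx 234.03$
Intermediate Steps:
$R = 5$
$36 + Q{\left(-5 + 2,-7 \right)} c{\left(\frac{R + 5}{-4 + 7},13 \right)} = 36 + \left(-7\right)^{2} \sqrt{13 + \frac{5 + 5}{-4 + 7}} = 36 + 49 \sqrt{13 + \frac{10}{3}} = 36 + 49 \sqrt{\frac{49}{3}} = 36 + 49 \frac{7 \sqrt{3}}{3} = 36 + \frac{343 \sqrt{3}}{3}$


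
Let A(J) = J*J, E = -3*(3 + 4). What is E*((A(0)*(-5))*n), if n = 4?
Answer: 0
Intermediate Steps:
E = -21 (E = -3*7 = -21)
A(J) = J²
E*((A(0)*(-5))*n) = -21*0²*(-5)*4 = -21*0*(-5)*4 = -0*4 = -21*0 = 0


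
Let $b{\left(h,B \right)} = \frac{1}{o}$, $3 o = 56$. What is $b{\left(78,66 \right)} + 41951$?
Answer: $\frac{2349259}{56} \approx 41951.0$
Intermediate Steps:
$o = \frac{56}{3}$ ($o = \frac{1}{3} \cdot 56 = \frac{56}{3} \approx 18.667$)
$b{\left(h,B \right)} = \frac{3}{56}$ ($b{\left(h,B \right)} = \frac{1}{\frac{56}{3}} = \frac{3}{56}$)
$b{\left(78,66 \right)} + 41951 = \frac{3}{56} + 41951 = \frac{2349259}{56}$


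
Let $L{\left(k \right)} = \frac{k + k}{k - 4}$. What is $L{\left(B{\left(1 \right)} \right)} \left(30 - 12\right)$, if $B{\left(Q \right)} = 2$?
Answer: $-36$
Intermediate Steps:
$L{\left(k \right)} = \frac{2 k}{-4 + k}$
$L{\left(B{\left(1 \right)} \right)} \left(30 - 12\right) = 2 \cdot 2 \frac{1}{-4 + 2} \left(30 - 12\right) = 2 \cdot 2 \frac{1}{-2} \cdot 18 = 2 \cdot 2 \left(- \frac{1}{2}\right) 18 = \left(-2\right) 18 = -36$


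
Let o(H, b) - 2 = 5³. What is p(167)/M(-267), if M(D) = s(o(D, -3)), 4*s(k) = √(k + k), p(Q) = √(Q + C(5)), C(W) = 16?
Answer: 2*√46482/127 ≈ 3.3952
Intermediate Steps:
p(Q) = √(16 + Q) (p(Q) = √(Q + 16) = √(16 + Q))
o(H, b) = 127 (o(H, b) = 2 + 5³ = 2 + 125 = 127)
s(k) = √2*√k/4 (s(k) = √(k + k)/4 = √(2*k)/4 = (√2*√k)/4 = √2*√k/4)
M(D) = √254/4 (M(D) = √2*√127/4 = √254/4)
p(167)/M(-267) = √(16 + 167)/((√254/4)) = √183*(2*√254/127) = 2*√46482/127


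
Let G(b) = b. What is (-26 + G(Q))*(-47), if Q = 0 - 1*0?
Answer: 1222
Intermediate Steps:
Q = 0 (Q = 0 + 0 = 0)
(-26 + G(Q))*(-47) = (-26 + 0)*(-47) = -26*(-47) = 1222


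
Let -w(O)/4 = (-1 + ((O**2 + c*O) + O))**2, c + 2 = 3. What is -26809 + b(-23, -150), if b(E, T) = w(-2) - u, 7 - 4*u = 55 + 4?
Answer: -26800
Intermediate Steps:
c = 1 (c = -2 + 3 = 1)
u = -13 (u = 7/4 - (55 + 4)/4 = 7/4 - 1/4*59 = 7/4 - 59/4 = -13)
w(O) = -4*(-1 + O**2 + 2*O)**2 (w(O) = -4*(-1 + ((O**2 + 1*O) + O))**2 = -4*(-1 + ((O**2 + O) + O))**2 = -4*(-1 + ((O + O**2) + O))**2 = -4*(-1 + (O**2 + 2*O))**2 = -4*(-1 + O**2 + 2*O)**2)
b(E, T) = 9 (b(E, T) = -4*(-1 + (-2)**2 + 2*(-2))**2 - 1*(-13) = -4*(-1 + 4 - 4)**2 + 13 = -4*(-1)**2 + 13 = -4*1 + 13 = -4 + 13 = 9)
-26809 + b(-23, -150) = -26809 + 9 = -26800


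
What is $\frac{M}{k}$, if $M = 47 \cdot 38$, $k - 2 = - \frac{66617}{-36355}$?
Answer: $\frac{3417370}{7333} \approx 466.03$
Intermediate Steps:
$k = \frac{139327}{36355}$ ($k = 2 - \frac{66617}{-36355} = 2 - - \frac{66617}{36355} = 2 + \frac{66617}{36355} = \frac{139327}{36355} \approx 3.8324$)
$M = 1786$
$\frac{M}{k} = \frac{1786}{\frac{139327}{36355}} = 1786 \cdot \frac{36355}{139327} = \frac{3417370}{7333}$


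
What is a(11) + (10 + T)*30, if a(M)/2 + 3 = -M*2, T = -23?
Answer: -440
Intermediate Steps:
a(M) = -6 - 4*M (a(M) = -6 + 2*(-M*2) = -6 + 2*(-2*M) = -6 - 4*M)
a(11) + (10 + T)*30 = (-6 - 4*11) + (10 - 23)*30 = (-6 - 44) - 13*30 = -50 - 390 = -440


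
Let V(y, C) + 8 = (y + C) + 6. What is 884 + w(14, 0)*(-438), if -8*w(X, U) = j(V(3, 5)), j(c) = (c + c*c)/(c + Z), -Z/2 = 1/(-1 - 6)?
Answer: 109985/88 ≈ 1249.8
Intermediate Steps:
Z = 2/7 (Z = -2/(-1 - 6) = -2/(-7) = -2*(-⅐) = 2/7 ≈ 0.28571)
V(y, C) = -2 + C + y (V(y, C) = -8 + ((y + C) + 6) = -8 + ((C + y) + 6) = -8 + (6 + C + y) = -2 + C + y)
j(c) = (c + c²)/(2/7 + c) (j(c) = (c + c*c)/(c + 2/7) = (c + c²)/(2/7 + c))
w(X, U) = -147/176 (w(X, U) = -7*(-2 + 5 + 3)*(1 + (-2 + 5 + 3))/(8*(2 + 7*(-2 + 5 + 3))) = -7*6*(1 + 6)/(8*(2 + 7*6)) = -7*6*7/(8*(2 + 42)) = -7*6*7/(8*44) = -⅛*147/22 = -147/176)
884 + w(14, 0)*(-438) = 884 - 147/176*(-438) = 884 + 32193/88 = 109985/88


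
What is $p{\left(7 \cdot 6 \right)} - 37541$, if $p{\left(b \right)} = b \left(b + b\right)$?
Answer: $-34013$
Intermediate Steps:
$p{\left(b \right)} = 2 b^{2}$ ($p{\left(b \right)} = b 2 b = 2 b^{2}$)
$p{\left(7 \cdot 6 \right)} - 37541 = 2 \left(7 \cdot 6\right)^{2} - 37541 = 2 \cdot 42^{2} - 37541 = 2 \cdot 1764 - 37541 = 3528 - 37541 = -34013$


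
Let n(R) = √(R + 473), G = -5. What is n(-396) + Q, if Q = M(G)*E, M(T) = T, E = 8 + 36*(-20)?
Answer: 3560 + √77 ≈ 3568.8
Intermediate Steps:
E = -712 (E = 8 - 720 = -712)
Q = 3560 (Q = -5*(-712) = 3560)
n(R) = √(473 + R)
n(-396) + Q = √(473 - 396) + 3560 = √77 + 3560 = 3560 + √77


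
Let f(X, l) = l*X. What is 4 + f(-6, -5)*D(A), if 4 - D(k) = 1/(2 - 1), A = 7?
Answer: 94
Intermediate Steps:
f(X, l) = X*l
D(k) = 3 (D(k) = 4 - 1/(2 - 1) = 4 - 1/1 = 4 - 1*1 = 4 - 1 = 3)
4 + f(-6, -5)*D(A) = 4 - 6*(-5)*3 = 4 + 30*3 = 4 + 90 = 94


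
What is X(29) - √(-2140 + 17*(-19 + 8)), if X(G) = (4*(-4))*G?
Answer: -464 - I*√2327 ≈ -464.0 - 48.239*I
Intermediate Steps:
X(G) = -16*G
X(29) - √(-2140 + 17*(-19 + 8)) = -16*29 - √(-2140 + 17*(-19 + 8)) = -464 - √(-2140 + 17*(-11)) = -464 - √(-2140 - 187) = -464 - √(-2327) = -464 - I*√2327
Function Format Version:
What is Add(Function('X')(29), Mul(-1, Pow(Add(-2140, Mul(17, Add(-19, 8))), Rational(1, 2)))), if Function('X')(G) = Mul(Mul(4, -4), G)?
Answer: Add(-464, Mul(-1, I, Pow(2327, Rational(1, 2)))) ≈ Add(-464.00, Mul(-48.239, I))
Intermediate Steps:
Function('X')(G) = Mul(-16, G)
Add(Function('X')(29), Mul(-1, Pow(Add(-2140, Mul(17, Add(-19, 8))), Rational(1, 2)))) = Add(Mul(-16, 29), Mul(-1, Pow(Add(-2140, Mul(17, Add(-19, 8))), Rational(1, 2)))) = Add(-464, Mul(-1, Pow(Add(-2140, Mul(17, -11)), Rational(1, 2)))) = Add(-464, Mul(-1, Pow(Add(-2140, -187), Rational(1, 2)))) = Add(-464, Mul(-1, Pow(-2327, Rational(1, 2)))) = Add(-464, Mul(-1, Mul(I, Pow(2327, Rational(1, 2))))) = Add(-464, Mul(-1, I, Pow(2327, Rational(1, 2))))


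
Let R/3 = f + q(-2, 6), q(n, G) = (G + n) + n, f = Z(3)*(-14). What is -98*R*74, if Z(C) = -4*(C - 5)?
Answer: 2393160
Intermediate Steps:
Z(C) = 20 - 4*C (Z(C) = -4*(-5 + C) = 20 - 4*C)
f = -112 (f = (20 - 4*3)*(-14) = (20 - 12)*(-14) = 8*(-14) = -112)
q(n, G) = G + 2*n
R = -330 (R = 3*(-112 + (6 + 2*(-2))) = 3*(-112 + (6 - 4)) = 3*(-112 + 2) = 3*(-110) = -330)
-98*R*74 = -98*(-330)*74 = 32340*74 = 2393160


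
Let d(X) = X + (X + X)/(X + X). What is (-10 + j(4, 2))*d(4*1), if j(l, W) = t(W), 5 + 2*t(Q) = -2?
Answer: -135/2 ≈ -67.500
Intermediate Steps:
t(Q) = -7/2 (t(Q) = -5/2 + (½)*(-2) = -5/2 - 1 = -7/2)
j(l, W) = -7/2
d(X) = 1 + X (d(X) = X + (2*X)/((2*X)) = X + (2*X)*(1/(2*X)) = X + 1 = 1 + X)
(-10 + j(4, 2))*d(4*1) = (-10 - 7/2)*(1 + 4*1) = -27*(1 + 4)/2 = -27/2*5 = -135/2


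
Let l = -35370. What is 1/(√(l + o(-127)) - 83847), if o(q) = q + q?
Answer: -83847/7030355033 - 2*I*√8906/7030355033 ≈ -1.1926e-5 - 2.6847e-8*I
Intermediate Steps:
o(q) = 2*q
1/(√(l + o(-127)) - 83847) = 1/(√(-35370 + 2*(-127)) - 83847) = 1/(√(-35370 - 254) - 83847) = 1/(√(-35624) - 83847) = 1/(2*I*√8906 - 83847) = 1/(-83847 + 2*I*√8906)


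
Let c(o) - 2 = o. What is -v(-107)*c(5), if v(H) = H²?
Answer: -80143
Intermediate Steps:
c(o) = 2 + o
-v(-107)*c(5) = -(-107)²*(2 + 5) = -11449*7 = -1*80143 = -80143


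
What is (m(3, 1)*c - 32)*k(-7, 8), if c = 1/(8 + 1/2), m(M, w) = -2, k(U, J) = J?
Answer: -4384/17 ≈ -257.88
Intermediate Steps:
c = 2/17 (c = 1/(8 + ½) = 1/(17/2) = 2/17 ≈ 0.11765)
(m(3, 1)*c - 32)*k(-7, 8) = (-2*2/17 - 32)*8 = (-4/17 - 32)*8 = -548/17*8 = -4384/17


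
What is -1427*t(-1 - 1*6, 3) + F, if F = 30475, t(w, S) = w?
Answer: 40464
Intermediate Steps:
-1427*t(-1 - 1*6, 3) + F = -1427*(-1 - 1*6) + 30475 = -1427*(-1 - 6) + 30475 = -1427*(-7) + 30475 = 9989 + 30475 = 40464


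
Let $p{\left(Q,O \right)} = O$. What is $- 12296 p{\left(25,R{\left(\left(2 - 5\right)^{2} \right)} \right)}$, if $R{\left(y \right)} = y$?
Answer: $-110664$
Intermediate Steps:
$- 12296 p{\left(25,R{\left(\left(2 - 5\right)^{2} \right)} \right)} = - 12296 \left(2 - 5\right)^{2} = - 12296 \left(-3\right)^{2} = \left(-12296\right) 9 = -110664$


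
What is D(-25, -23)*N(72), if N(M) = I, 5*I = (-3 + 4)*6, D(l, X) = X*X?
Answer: 3174/5 ≈ 634.80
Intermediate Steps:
D(l, X) = X²
I = 6/5 (I = ((-3 + 4)*6)/5 = (1*6)/5 = (⅕)*6 = 6/5 ≈ 1.2000)
N(M) = 6/5
D(-25, -23)*N(72) = (-23)²*(6/5) = 529*(6/5) = 3174/5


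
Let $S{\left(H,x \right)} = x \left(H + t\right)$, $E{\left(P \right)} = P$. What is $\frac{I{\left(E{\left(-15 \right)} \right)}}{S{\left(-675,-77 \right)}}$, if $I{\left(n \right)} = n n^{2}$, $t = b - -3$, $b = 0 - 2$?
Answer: $- \frac{3375}{51898} \approx -0.065031$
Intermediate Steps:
$b = -2$
$t = 1$ ($t = -2 - -3 = -2 + 3 = 1$)
$I{\left(n \right)} = n^{3}$
$S{\left(H,x \right)} = x \left(1 + H\right)$ ($S{\left(H,x \right)} = x \left(H + 1\right) = x \left(1 + H\right)$)
$\frac{I{\left(E{\left(-15 \right)} \right)}}{S{\left(-675,-77 \right)}} = \frac{\left(-15\right)^{3}}{\left(-77\right) \left(1 - 675\right)} = - \frac{3375}{\left(-77\right) \left(-674\right)} = - \frac{3375}{51898}$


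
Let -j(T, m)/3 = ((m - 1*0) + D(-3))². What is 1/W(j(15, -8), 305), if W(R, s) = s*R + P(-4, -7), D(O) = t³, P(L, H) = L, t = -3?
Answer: -1/1120879 ≈ -8.9216e-7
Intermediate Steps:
D(O) = -27 (D(O) = (-3)³ = -27)
j(T, m) = -3*(-27 + m)² (j(T, m) = -3*((m - 1*0) - 27)² = -3*((m + 0) - 27)² = -3*(m - 27)² = -3*(-27 + m)²)
W(R, s) = -4 + R*s (W(R, s) = s*R - 4 = R*s - 4 = -4 + R*s)
1/W(j(15, -8), 305) = 1/(-4 - 3*(-27 - 8)²*305) = 1/(-4 - 3*(-35)²*305) = 1/(-4 - 3*1225*305) = 1/(-4 - 3675*305) = 1/(-4 - 1120875) = 1/(-1120879) = -1/1120879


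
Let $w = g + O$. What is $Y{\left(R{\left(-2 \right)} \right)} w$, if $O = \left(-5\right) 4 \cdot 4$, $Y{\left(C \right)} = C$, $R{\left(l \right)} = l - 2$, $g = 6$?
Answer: $296$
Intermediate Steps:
$R{\left(l \right)} = -2 + l$
$O = -80$ ($O = \left(-20\right) 4 = -80$)
$w = -74$ ($w = 6 - 80 = -74$)
$Y{\left(R{\left(-2 \right)} \right)} w = \left(-2 - 2\right) \left(-74\right) = \left(-4\right) \left(-74\right) = 296$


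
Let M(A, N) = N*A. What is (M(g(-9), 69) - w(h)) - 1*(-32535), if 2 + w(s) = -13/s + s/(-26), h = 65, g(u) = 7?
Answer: 330227/10 ≈ 33023.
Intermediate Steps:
M(A, N) = A*N
w(s) = -2 - 13/s - s/26 (w(s) = -2 + (-13/s + s/(-26)) = -2 + (-13/s + s*(-1/26)) = -2 + (-13/s - s/26) = -2 - 13/s - s/26)
(M(g(-9), 69) - w(h)) - 1*(-32535) = (7*69 - (-2 - 13/65 - 1/26*65)) - 1*(-32535) = (483 - (-2 - 13*1/65 - 5/2)) + 32535 = (483 - (-2 - ⅕ - 5/2)) + 32535 = (483 - 1*(-47/10)) + 32535 = (483 + 47/10) + 32535 = 4877/10 + 32535 = 330227/10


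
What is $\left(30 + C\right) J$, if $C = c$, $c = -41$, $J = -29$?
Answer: $319$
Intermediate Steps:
$C = -41$
$\left(30 + C\right) J = \left(30 - 41\right) \left(-29\right) = \left(-11\right) \left(-29\right) = 319$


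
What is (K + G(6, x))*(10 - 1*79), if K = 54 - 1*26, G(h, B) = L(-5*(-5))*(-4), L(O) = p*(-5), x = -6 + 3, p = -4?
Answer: 3588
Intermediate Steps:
x = -3
L(O) = 20 (L(O) = -4*(-5) = 20)
G(h, B) = -80 (G(h, B) = 20*(-4) = -80)
K = 28 (K = 54 - 26 = 28)
(K + G(6, x))*(10 - 1*79) = (28 - 80)*(10 - 1*79) = -52*(10 - 79) = -52*(-69) = 3588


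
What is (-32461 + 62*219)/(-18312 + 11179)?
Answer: 18883/7133 ≈ 2.6473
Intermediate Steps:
(-32461 + 62*219)/(-18312 + 11179) = (-32461 + 13578)/(-7133) = -18883*(-1/7133) = 18883/7133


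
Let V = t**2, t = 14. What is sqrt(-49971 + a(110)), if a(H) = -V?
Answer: I*sqrt(50167) ≈ 223.98*I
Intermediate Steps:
V = 196 (V = 14**2 = 196)
a(H) = -196 (a(H) = -1*196 = -196)
sqrt(-49971 + a(110)) = sqrt(-49971 - 196) = sqrt(-50167) = I*sqrt(50167)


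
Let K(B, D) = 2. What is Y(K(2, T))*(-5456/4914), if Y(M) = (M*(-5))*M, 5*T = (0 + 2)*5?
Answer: 54560/2457 ≈ 22.206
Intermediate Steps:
T = 2 (T = ((0 + 2)*5)/5 = (2*5)/5 = (⅕)*10 = 2)
Y(M) = -5*M² (Y(M) = (-5*M)*M = -5*M²)
Y(K(2, T))*(-5456/4914) = (-5*2²)*(-5456/4914) = (-5*4)*(-5456*1/4914) = -20*(-2728/2457) = 54560/2457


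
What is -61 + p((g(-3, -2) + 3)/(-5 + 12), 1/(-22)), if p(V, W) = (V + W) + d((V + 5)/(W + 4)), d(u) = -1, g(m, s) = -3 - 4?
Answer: -9643/154 ≈ -62.617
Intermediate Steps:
g(m, s) = -7
p(V, W) = -1 + V + W (p(V, W) = (V + W) - 1 = -1 + V + W)
-61 + p((g(-3, -2) + 3)/(-5 + 12), 1/(-22)) = -61 + (-1 + (-7 + 3)/(-5 + 12) + 1/(-22)) = -61 + (-1 - 4/7 - 1/22) = -61 - 249/154 = -9643/154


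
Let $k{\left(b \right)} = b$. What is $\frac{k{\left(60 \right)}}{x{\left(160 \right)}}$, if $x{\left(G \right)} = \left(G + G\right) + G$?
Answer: $\frac{1}{8} \approx 0.125$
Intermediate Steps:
$x{\left(G \right)} = 3 G$ ($x{\left(G \right)} = 2 G + G = 3 G$)
$\frac{k{\left(60 \right)}}{x{\left(160 \right)}} = \frac{60}{3 \cdot 160} = \frac{60}{480} = 60 \cdot \frac{1}{480} = \frac{1}{8}$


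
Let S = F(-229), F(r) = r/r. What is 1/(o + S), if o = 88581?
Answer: 1/88582 ≈ 1.1289e-5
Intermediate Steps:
F(r) = 1
S = 1
1/(o + S) = 1/(88581 + 1) = 1/88582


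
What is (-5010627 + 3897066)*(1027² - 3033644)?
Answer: 2203642566315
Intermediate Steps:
(-5010627 + 3897066)*(1027² - 3033644) = -1113561*(1054729 - 3033644) = -1113561*(-1978915) = 2203642566315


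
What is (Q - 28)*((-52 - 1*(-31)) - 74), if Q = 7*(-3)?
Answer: 4655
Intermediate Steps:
Q = -21
(Q - 28)*((-52 - 1*(-31)) - 74) = (-21 - 28)*((-52 - 1*(-31)) - 74) = -49*((-52 + 31) - 74) = -49*(-21 - 74) = -49*(-95) = 4655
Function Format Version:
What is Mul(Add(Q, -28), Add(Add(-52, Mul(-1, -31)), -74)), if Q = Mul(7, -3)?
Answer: 4655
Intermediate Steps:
Q = -21
Mul(Add(Q, -28), Add(Add(-52, Mul(-1, -31)), -74)) = Mul(Add(-21, -28), Add(Add(-52, Mul(-1, -31)), -74)) = Mul(-49, Add(Add(-52, 31), -74)) = Mul(-49, Add(-21, -74)) = Mul(-49, -95) = 4655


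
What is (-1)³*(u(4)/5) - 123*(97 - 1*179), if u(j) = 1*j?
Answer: 50426/5 ≈ 10085.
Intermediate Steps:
u(j) = j
(-1)³*(u(4)/5) - 123*(97 - 1*179) = (-1)³*(4/5) - 123*(97 - 1*179) = -4/5 - 123*(97 - 179) = -1*⅘ - 123*(-82) = -⅘ + 10086 = 50426/5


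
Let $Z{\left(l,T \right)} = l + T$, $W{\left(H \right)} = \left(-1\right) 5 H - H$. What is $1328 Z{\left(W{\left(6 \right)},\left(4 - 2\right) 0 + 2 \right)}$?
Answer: $-45152$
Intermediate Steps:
$W{\left(H \right)} = - 6 H$ ($W{\left(H \right)} = - 5 H - H = - 6 H$)
$Z{\left(l,T \right)} = T + l$
$1328 Z{\left(W{\left(6 \right)},\left(4 - 2\right) 0 + 2 \right)} = 1328 \left(\left(\left(4 - 2\right) 0 + 2\right) - 36\right) = 1328 \left(\left(2 \cdot 0 + 2\right) - 36\right) = 1328 \left(\left(0 + 2\right) - 36\right) = 1328 \left(2 - 36\right) = 1328 \left(-34\right) = -45152$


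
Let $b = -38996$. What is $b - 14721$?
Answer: $-53717$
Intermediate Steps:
$b - 14721 = -38996 - 14721 = -53717$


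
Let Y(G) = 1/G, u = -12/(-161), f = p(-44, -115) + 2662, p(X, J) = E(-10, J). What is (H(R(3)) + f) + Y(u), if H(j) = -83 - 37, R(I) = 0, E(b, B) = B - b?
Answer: 29405/12 ≈ 2450.4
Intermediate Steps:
p(X, J) = 10 + J (p(X, J) = J - 1*(-10) = J + 10 = 10 + J)
f = 2557 (f = (10 - 115) + 2662 = -105 + 2662 = 2557)
H(j) = -120
u = 12/161 (u = -12*(-1/161) = 12/161 ≈ 0.074534)
(H(R(3)) + f) + Y(u) = (-120 + 2557) + 1/(12/161) = 2437 + 161/12 = 29405/12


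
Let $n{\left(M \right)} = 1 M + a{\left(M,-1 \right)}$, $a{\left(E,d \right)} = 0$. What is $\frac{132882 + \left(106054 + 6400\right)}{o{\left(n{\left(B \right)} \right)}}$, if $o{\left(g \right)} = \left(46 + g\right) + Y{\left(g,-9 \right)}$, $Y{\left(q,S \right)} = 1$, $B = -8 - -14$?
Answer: $\frac{245336}{53} \approx 4629.0$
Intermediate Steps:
$B = 6$ ($B = -8 + 14 = 6$)
$n{\left(M \right)} = M$ ($n{\left(M \right)} = 1 M + 0 = M + 0 = M$)
$o{\left(g \right)} = 47 + g$ ($o{\left(g \right)} = \left(46 + g\right) + 1 = 47 + g$)
$\frac{132882 + \left(106054 + 6400\right)}{o{\left(n{\left(B \right)} \right)}} = \frac{132882 + \left(106054 + 6400\right)}{47 + 6} = \frac{132882 + 112454}{53} = 245336 \cdot \frac{1}{53} = \frac{245336}{53}$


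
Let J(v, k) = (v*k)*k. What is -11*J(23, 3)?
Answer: -2277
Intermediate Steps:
J(v, k) = v*k² (J(v, k) = (k*v)*k = v*k²)
-11*J(23, 3) = -253*3² = -253*9 = -11*207 = -2277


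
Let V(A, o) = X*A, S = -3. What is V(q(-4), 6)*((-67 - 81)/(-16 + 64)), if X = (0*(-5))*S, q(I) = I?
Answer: 0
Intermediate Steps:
X = 0 (X = (0*(-5))*(-3) = 0*(-3) = 0)
V(A, o) = 0 (V(A, o) = 0*A = 0)
V(q(-4), 6)*((-67 - 81)/(-16 + 64)) = 0*((-67 - 81)/(-16 + 64)) = 0*(-148/48) = 0*((1/48)*(-148)) = 0*(-37/12) = 0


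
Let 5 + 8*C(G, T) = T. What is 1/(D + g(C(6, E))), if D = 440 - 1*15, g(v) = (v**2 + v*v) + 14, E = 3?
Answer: 8/3513 ≈ 0.0022773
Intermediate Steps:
C(G, T) = -5/8 + T/8
g(v) = 14 + 2*v**2 (g(v) = (v**2 + v**2) + 14 = 2*v**2 + 14 = 14 + 2*v**2)
D = 425 (D = 440 - 15 = 425)
1/(D + g(C(6, E))) = 1/(425 + (14 + 2*(-5/8 + (1/8)*3)**2)) = 1/(425 + (14 + 2*(-5/8 + 3/8)**2)) = 1/(425 + (14 + 2*(-1/4)**2)) = 1/(425 + (14 + 2*(1/16))) = 1/(425 + (14 + 1/8)) = 1/(425 + 113/8) = 1/(3513/8) = 8/3513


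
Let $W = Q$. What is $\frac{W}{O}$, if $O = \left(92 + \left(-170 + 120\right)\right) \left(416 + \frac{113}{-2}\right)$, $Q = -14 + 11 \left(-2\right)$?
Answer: $- \frac{12}{5033} \approx -0.0023843$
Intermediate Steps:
$Q = -36$ ($Q = -14 - 22 = -36$)
$O = 15099$ ($O = \left(92 - 50\right) \left(416 + 113 \left(- \frac{1}{2}\right)\right) = 42 \left(416 - \frac{113}{2}\right) = 42 \cdot \frac{719}{2} = 15099$)
$W = -36$
$\frac{W}{O} = - \frac{36}{15099} = \left(-36\right) \frac{1}{15099} = - \frac{12}{5033}$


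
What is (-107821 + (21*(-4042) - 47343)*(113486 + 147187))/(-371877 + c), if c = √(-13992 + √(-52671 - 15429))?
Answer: 34467595246/(371877 - √2*√(-6996 + 5*I*√681)) ≈ 92686.0 + 29.483*I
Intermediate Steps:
c = √(-13992 + 10*I*√681) (c = √(-13992 + √(-68100)) = √(-13992 + 10*I*√681) ≈ 1.103 + 118.29*I)
(-107821 + (21*(-4042) - 47343)*(113486 + 147187))/(-371877 + c) = (-107821 + (21*(-4042) - 47343)*(113486 + 147187))/(-371877 + √(-13992 + 10*I*√681)) = (-107821 + (-84882 - 47343)*260673)/(-371877 + √(-13992 + 10*I*√681)) = (-107821 - 132225*260673)/(-371877 + √(-13992 + 10*I*√681)) = (-107821 - 34467487425)/(-371877 + √(-13992 + 10*I*√681)) = -34467595246/(-371877 + √(-13992 + 10*I*√681))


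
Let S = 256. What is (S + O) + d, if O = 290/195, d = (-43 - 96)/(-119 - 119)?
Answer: 2395417/9282 ≈ 258.07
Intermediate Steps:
d = 139/238 (d = -139/(-238) = -139*(-1/238) = 139/238 ≈ 0.58403)
O = 58/39 (O = 290*(1/195) = 58/39 ≈ 1.4872)
(S + O) + d = (256 + 58/39) + 139/238 = 10042/39 + 139/238 = 2395417/9282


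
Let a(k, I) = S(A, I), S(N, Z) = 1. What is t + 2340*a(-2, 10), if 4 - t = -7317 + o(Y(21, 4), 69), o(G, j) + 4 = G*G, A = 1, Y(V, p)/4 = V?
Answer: 2609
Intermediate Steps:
Y(V, p) = 4*V
o(G, j) = -4 + G**2 (o(G, j) = -4 + G*G = -4 + G**2)
a(k, I) = 1
t = 269 (t = 4 - (-7317 + (-4 + (4*21)**2)) = 4 - (-7317 + (-4 + 84**2)) = 4 - (-7317 + (-4 + 7056)) = 4 - (-7317 + 7052) = 4 - 1*(-265) = 4 + 265 = 269)
t + 2340*a(-2, 10) = 269 + 2340*1 = 269 + 2340 = 2609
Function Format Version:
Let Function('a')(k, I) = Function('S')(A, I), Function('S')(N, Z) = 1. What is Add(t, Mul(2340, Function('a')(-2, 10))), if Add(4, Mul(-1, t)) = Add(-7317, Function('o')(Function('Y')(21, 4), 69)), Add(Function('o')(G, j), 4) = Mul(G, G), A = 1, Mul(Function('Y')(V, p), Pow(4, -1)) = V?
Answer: 2609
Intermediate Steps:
Function('Y')(V, p) = Mul(4, V)
Function('o')(G, j) = Add(-4, Pow(G, 2)) (Function('o')(G, j) = Add(-4, Mul(G, G)) = Add(-4, Pow(G, 2)))
Function('a')(k, I) = 1
t = 269 (t = Add(4, Mul(-1, Add(-7317, Add(-4, Pow(Mul(4, 21), 2))))) = Add(4, Mul(-1, Add(-7317, Add(-4, Pow(84, 2))))) = Add(4, Mul(-1, Add(-7317, Add(-4, 7056)))) = Add(4, Mul(-1, Add(-7317, 7052))) = Add(4, Mul(-1, -265)) = Add(4, 265) = 269)
Add(t, Mul(2340, Function('a')(-2, 10))) = Add(269, Mul(2340, 1)) = Add(269, 2340) = 2609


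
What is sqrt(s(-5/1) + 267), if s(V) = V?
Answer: sqrt(262) ≈ 16.186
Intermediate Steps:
sqrt(s(-5/1) + 267) = sqrt(-5/1 + 267) = sqrt(-5*1 + 267) = sqrt(-5 + 267) = sqrt(262)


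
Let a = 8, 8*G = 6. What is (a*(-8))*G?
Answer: -48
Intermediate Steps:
G = ¾ (G = (⅛)*6 = ¾ ≈ 0.75000)
(a*(-8))*G = (8*(-8))*(¾) = -64*¾ = -48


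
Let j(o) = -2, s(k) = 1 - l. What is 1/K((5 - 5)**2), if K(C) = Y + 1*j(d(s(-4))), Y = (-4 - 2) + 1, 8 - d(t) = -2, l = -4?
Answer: -1/7 ≈ -0.14286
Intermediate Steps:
s(k) = 5 (s(k) = 1 - 1*(-4) = 1 + 4 = 5)
d(t) = 10 (d(t) = 8 - 1*(-2) = 8 + 2 = 10)
Y = -5 (Y = -6 + 1 = -5)
K(C) = -7 (K(C) = -5 + 1*(-2) = -5 - 2 = -7)
1/K((5 - 5)**2) = 1/(-7) = -1/7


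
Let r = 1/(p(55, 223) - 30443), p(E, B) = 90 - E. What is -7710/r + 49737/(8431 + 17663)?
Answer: 2039208541219/8698 ≈ 2.3445e+8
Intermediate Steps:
r = -1/30408 (r = 1/((90 - 1*55) - 30443) = 1/((90 - 55) - 30443) = 1/(35 - 30443) = 1/(-30408) = -1/30408 ≈ -3.2886e-5)
-7710/r + 49737/(8431 + 17663) = -7710/(-1/30408) + 49737/(8431 + 17663) = -7710*(-30408) + 49737/26094 = 234445680 + 49737*(1/26094) = 234445680 + 16579/8698 = 2039208541219/8698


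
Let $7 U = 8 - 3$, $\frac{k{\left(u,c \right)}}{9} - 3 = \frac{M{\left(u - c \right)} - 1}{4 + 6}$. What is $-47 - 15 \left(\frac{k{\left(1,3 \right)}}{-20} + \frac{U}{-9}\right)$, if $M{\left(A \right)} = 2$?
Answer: $- \frac{20903}{840} \approx -24.885$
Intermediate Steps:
$k{\left(u,c \right)} = \frac{279}{10}$ ($k{\left(u,c \right)} = 27 + 9 \frac{2 - 1}{4 + 6} = 27 + 9 \cdot 1 \cdot \frac{1}{10} = 27 + 9 \cdot \frac{1}{10} = 27 + \frac{9}{10} = \frac{279}{10}$)
$U = \frac{5}{7}$ ($U = \frac{8 - 3}{7} = \frac{1}{7} \cdot 5 = \frac{5}{7} \approx 0.71429$)
$-47 - 15 \left(\frac{k{\left(1,3 \right)}}{-20} + \frac{U}{-9}\right) = -47 - 15 \left(\frac{279}{10 \left(-20\right)} + \frac{5}{7 \left(-9\right)}\right) = -47 - 15 \left(\frac{279}{10} \left(- \frac{1}{20}\right) + \frac{5}{7} \left(- \frac{1}{9}\right)\right) = -47 - 15 \left(- \frac{279}{200} - \frac{5}{63}\right) = -47 - - \frac{18577}{840} = -47 + \frac{18577}{840} = - \frac{20903}{840}$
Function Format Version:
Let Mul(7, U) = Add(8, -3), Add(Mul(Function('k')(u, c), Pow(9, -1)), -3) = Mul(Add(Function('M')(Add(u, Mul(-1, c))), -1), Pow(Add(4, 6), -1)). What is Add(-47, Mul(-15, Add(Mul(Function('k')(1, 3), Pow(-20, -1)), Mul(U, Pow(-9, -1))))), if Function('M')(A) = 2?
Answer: Rational(-20903, 840) ≈ -24.885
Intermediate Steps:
Function('k')(u, c) = Rational(279, 10) (Function('k')(u, c) = Add(27, Mul(9, Mul(Add(2, -1), Pow(Add(4, 6), -1)))) = Add(27, Mul(9, Mul(1, Pow(10, -1)))) = Add(27, Mul(9, Mul(1, Rational(1, 10)))) = Add(27, Mul(9, Rational(1, 10))) = Add(27, Rational(9, 10)) = Rational(279, 10))
U = Rational(5, 7) (U = Mul(Rational(1, 7), Add(8, -3)) = Mul(Rational(1, 7), 5) = Rational(5, 7) ≈ 0.71429)
Add(-47, Mul(-15, Add(Mul(Function('k')(1, 3), Pow(-20, -1)), Mul(U, Pow(-9, -1))))) = Add(-47, Mul(-15, Add(Mul(Rational(279, 10), Pow(-20, -1)), Mul(Rational(5, 7), Pow(-9, -1))))) = Add(-47, Mul(-15, Add(Mul(Rational(279, 10), Rational(-1, 20)), Mul(Rational(5, 7), Rational(-1, 9))))) = Add(-47, Mul(-15, Add(Rational(-279, 200), Rational(-5, 63)))) = Add(-47, Mul(-15, Rational(-18577, 12600))) = Add(-47, Rational(18577, 840)) = Rational(-20903, 840)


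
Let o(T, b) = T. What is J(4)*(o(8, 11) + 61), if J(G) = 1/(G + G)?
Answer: 69/8 ≈ 8.6250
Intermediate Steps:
J(G) = 1/(2*G)
J(4)*(o(8, 11) + 61) = ((½)/4)*(8 + 61) = ((½)*(¼))*69 = (⅛)*69 = 69/8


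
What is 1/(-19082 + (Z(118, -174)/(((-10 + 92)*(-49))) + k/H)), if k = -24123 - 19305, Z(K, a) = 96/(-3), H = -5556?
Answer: -930167/17742168715 ≈ -5.2427e-5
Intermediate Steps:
Z(K, a) = -32 (Z(K, a) = 96*(-⅓) = -32)
k = -43428
1/(-19082 + (Z(118, -174)/(((-10 + 92)*(-49))) + k/H)) = 1/(-19082 + (-32*(-1/(49*(-10 + 92))) - 43428/(-5556))) = 1/(-19082 + (-32/(82*(-49)) - 43428*(-1/5556))) = 1/(-19082 + (-32/(-4018) + 3619/463)) = 1/(-19082 + (-32*(-1/4018) + 3619/463)) = 1/(-19082 + (16/2009 + 3619/463)) = 1/(-19082 + 7277979/930167) = 1/(-17742168715/930167) = -930167/17742168715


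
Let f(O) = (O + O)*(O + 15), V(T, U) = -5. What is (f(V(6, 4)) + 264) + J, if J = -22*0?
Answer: 164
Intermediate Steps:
f(O) = 2*O*(15 + O) (f(O) = (2*O)*(15 + O) = 2*O*(15 + O))
J = 0
(f(V(6, 4)) + 264) + J = (2*(-5)*(15 - 5) + 264) + 0 = (2*(-5)*10 + 264) + 0 = (-100 + 264) + 0 = 164 + 0 = 164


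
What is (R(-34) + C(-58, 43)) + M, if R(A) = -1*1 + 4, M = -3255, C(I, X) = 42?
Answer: -3210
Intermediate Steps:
R(A) = 3 (R(A) = -1 + 4 = 3)
(R(-34) + C(-58, 43)) + M = (3 + 42) - 3255 = 45 - 3255 = -3210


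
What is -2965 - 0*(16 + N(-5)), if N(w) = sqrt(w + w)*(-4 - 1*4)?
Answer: -2965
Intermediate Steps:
N(w) = -8*sqrt(2)*sqrt(w) (N(w) = sqrt(2*w)*(-4 - 4) = (sqrt(2)*sqrt(w))*(-8) = -8*sqrt(2)*sqrt(w))
-2965 - 0*(16 + N(-5)) = -2965 - 0*(16 - 8*sqrt(2)*sqrt(-5)) = -2965 - 0*(16 - 8*sqrt(2)*I*sqrt(5)) = -2965 - 0*(16 - 8*I*sqrt(10)) = -2965 - 1*0 = -2965 + 0 = -2965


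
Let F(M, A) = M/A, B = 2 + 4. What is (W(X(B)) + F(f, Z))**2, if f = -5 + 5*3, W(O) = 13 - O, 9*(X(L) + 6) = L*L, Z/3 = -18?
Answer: 160000/729 ≈ 219.48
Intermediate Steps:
Z = -54 (Z = 3*(-18) = -54)
B = 6
X(L) = -6 + L**2/9 (X(L) = -6 + (L*L)/9 = -6 + L**2/9)
f = 10 (f = -5 + 15 = 10)
(W(X(B)) + F(f, Z))**2 = ((13 - (-6 + (1/9)*6**2)) + 10/(-54))**2 = ((13 - (-6 + (1/9)*36)) + 10*(-1/54))**2 = ((13 - (-6 + 4)) - 5/27)**2 = ((13 - 1*(-2)) - 5/27)**2 = ((13 + 2) - 5/27)**2 = (15 - 5/27)**2 = (400/27)**2 = 160000/729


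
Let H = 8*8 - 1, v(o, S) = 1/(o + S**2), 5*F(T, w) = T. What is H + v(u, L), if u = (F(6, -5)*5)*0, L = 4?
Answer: 1009/16 ≈ 63.063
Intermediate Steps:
F(T, w) = T/5
u = 0 (u = (((1/5)*6)*5)*0 = ((6/5)*5)*0 = 6*0 = 0)
H = 63 (H = 64 - 1 = 63)
H + v(u, L) = 63 + 1/(0 + 4**2) = 63 + 1/(0 + 16) = 63 + 1/16 = 1009/16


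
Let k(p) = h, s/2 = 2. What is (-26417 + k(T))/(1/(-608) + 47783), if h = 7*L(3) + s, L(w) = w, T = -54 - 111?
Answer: -16046336/29052063 ≈ -0.55233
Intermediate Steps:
T = -165
s = 4 (s = 2*2 = 4)
h = 25 (h = 7*3 + 4 = 21 + 4 = 25)
k(p) = 25
(-26417 + k(T))/(1/(-608) + 47783) = (-26417 + 25)/(1/(-608) + 47783) = -26392/(-1/608 + 47783) = -26392/29052063/608 = -26392*608/29052063 = -16046336/29052063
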